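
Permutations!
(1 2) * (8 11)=(1 2)(8 11)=[0, 2, 1, 3, 4, 5, 6, 7, 11, 9, 10, 8]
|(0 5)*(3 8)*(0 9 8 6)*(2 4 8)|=8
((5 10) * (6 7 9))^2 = ((5 10)(6 7 9))^2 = (10)(6 9 7)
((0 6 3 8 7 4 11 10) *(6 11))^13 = ((0 11 10)(3 8 7 4 6))^13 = (0 11 10)(3 4 8 6 7)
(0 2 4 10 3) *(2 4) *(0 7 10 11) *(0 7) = (0 4 11 7 10 3) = [4, 1, 2, 0, 11, 5, 6, 10, 8, 9, 3, 7]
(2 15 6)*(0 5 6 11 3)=(0 5 6 2 15 11 3)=[5, 1, 15, 0, 4, 6, 2, 7, 8, 9, 10, 3, 12, 13, 14, 11]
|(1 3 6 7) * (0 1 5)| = 6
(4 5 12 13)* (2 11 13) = (2 11 13 4 5 12) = [0, 1, 11, 3, 5, 12, 6, 7, 8, 9, 10, 13, 2, 4]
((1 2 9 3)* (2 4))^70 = ((1 4 2 9 3))^70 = (9)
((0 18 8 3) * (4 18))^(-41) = (0 3 8 18 4)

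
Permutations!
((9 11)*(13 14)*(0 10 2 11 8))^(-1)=(0 8 9 11 2 10)(13 14)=((0 10 2 11 9 8)(13 14))^(-1)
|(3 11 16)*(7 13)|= 6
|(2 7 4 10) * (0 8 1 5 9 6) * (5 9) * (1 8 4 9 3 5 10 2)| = |(0 4 2 7 9 6)(1 3 5 10)| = 12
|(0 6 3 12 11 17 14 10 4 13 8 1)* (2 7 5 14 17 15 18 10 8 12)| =|(0 6 3 2 7 5 14 8 1)(4 13 12 11 15 18 10)| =63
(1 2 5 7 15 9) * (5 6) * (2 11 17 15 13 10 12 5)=(1 11 17 15 9)(2 6)(5 7 13 10 12)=[0, 11, 6, 3, 4, 7, 2, 13, 8, 1, 12, 17, 5, 10, 14, 9, 16, 15]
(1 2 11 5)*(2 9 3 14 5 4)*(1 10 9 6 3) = (1 6 3 14 5 10 9)(2 11 4) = [0, 6, 11, 14, 2, 10, 3, 7, 8, 1, 9, 4, 12, 13, 5]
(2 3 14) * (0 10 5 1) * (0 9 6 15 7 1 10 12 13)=(0 12 13)(1 9 6 15 7)(2 3 14)(5 10)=[12, 9, 3, 14, 4, 10, 15, 1, 8, 6, 5, 11, 13, 0, 2, 7]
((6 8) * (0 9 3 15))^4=((0 9 3 15)(6 8))^4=(15)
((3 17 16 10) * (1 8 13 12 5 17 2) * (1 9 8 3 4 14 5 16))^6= (1 12 17 13 5 8 14 9 4 2 10 3 16)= ((1 3 2 9 8 13 12 16 10 4 14 5 17))^6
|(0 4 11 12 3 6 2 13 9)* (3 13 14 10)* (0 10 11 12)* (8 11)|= 12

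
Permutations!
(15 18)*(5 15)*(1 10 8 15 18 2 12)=(1 10 8 15 2 12)(5 18)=[0, 10, 12, 3, 4, 18, 6, 7, 15, 9, 8, 11, 1, 13, 14, 2, 16, 17, 5]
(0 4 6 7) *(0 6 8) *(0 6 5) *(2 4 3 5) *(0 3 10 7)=(0 10 7 2 4 8 6)(3 5)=[10, 1, 4, 5, 8, 3, 0, 2, 6, 9, 7]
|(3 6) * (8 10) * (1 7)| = |(1 7)(3 6)(8 10)| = 2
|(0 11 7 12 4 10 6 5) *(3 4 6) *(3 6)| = 9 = |(0 11 7 12 3 4 10 6 5)|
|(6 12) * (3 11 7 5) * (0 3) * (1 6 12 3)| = |(12)(0 1 6 3 11 7 5)| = 7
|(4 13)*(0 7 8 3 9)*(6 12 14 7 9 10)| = |(0 9)(3 10 6 12 14 7 8)(4 13)| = 14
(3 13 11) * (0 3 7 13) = (0 3)(7 13 11) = [3, 1, 2, 0, 4, 5, 6, 13, 8, 9, 10, 7, 12, 11]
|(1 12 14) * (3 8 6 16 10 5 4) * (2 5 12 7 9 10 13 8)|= 12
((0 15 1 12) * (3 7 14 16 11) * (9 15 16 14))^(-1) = ((0 16 11 3 7 9 15 1 12))^(-1) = (0 12 1 15 9 7 3 11 16)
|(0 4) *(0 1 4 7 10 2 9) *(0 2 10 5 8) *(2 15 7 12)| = 8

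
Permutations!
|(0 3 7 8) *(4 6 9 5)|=4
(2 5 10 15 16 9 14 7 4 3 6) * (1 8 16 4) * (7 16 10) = (1 8 10 15 4 3 6 2 5 7)(9 14 16) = [0, 8, 5, 6, 3, 7, 2, 1, 10, 14, 15, 11, 12, 13, 16, 4, 9]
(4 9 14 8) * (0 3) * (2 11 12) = (0 3)(2 11 12)(4 9 14 8) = [3, 1, 11, 0, 9, 5, 6, 7, 4, 14, 10, 12, 2, 13, 8]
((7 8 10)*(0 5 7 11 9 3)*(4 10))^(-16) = (0 7 4 11 3 5 8 10 9)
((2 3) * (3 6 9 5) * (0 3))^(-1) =(0 5 9 6 2 3)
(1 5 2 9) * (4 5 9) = (1 9)(2 4 5) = [0, 9, 4, 3, 5, 2, 6, 7, 8, 1]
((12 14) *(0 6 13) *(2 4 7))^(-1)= (0 13 6)(2 7 4)(12 14)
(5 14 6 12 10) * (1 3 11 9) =(1 3 11 9)(5 14 6 12 10) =[0, 3, 2, 11, 4, 14, 12, 7, 8, 1, 5, 9, 10, 13, 6]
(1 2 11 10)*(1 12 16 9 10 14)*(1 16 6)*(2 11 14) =(1 11 2 14 16 9 10 12 6) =[0, 11, 14, 3, 4, 5, 1, 7, 8, 10, 12, 2, 6, 13, 16, 15, 9]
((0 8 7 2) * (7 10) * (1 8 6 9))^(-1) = (0 2 7 10 8 1 9 6) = ((0 6 9 1 8 10 7 2))^(-1)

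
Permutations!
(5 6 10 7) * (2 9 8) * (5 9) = (2 5 6 10 7 9 8) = [0, 1, 5, 3, 4, 6, 10, 9, 2, 8, 7]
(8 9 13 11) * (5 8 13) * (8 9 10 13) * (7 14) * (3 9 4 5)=[0, 1, 2, 9, 5, 4, 6, 14, 10, 3, 13, 8, 12, 11, 7]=(3 9)(4 5)(7 14)(8 10 13 11)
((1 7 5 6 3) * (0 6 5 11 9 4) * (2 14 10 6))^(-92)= ((0 2 14 10 6 3 1 7 11 9 4))^(-92)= (0 7 10 4 1 14 9 3 2 11 6)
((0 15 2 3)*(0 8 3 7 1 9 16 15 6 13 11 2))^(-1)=((0 6 13 11 2 7 1 9 16 15)(3 8))^(-1)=(0 15 16 9 1 7 2 11 13 6)(3 8)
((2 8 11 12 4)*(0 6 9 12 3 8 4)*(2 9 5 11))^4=((0 6 5 11 3 8 2 4 9 12))^4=(0 3 9 5 2)(4 6 8 12 11)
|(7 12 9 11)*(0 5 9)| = |(0 5 9 11 7 12)| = 6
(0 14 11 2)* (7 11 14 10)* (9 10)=(14)(0 9 10 7 11 2)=[9, 1, 0, 3, 4, 5, 6, 11, 8, 10, 7, 2, 12, 13, 14]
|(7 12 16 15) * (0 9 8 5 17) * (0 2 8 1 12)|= |(0 9 1 12 16 15 7)(2 8 5 17)|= 28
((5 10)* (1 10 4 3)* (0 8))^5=(10)(0 8)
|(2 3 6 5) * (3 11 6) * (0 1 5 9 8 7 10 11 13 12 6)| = 12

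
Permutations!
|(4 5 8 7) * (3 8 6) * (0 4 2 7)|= 6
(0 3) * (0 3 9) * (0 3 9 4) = (0 4)(3 9) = [4, 1, 2, 9, 0, 5, 6, 7, 8, 3]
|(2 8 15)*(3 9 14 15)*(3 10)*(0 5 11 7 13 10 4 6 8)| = |(0 5 11 7 13 10 3 9 14 15 2)(4 6 8)| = 33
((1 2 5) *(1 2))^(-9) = ((2 5))^(-9) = (2 5)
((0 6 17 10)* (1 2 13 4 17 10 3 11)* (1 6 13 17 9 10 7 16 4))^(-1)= ((0 13 1 2 17 3 11 6 7 16 4 9 10))^(-1)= (0 10 9 4 16 7 6 11 3 17 2 1 13)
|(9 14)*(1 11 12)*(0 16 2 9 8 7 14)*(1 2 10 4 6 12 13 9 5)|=12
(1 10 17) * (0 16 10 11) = [16, 11, 2, 3, 4, 5, 6, 7, 8, 9, 17, 0, 12, 13, 14, 15, 10, 1] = (0 16 10 17 1 11)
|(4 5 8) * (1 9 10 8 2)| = |(1 9 10 8 4 5 2)| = 7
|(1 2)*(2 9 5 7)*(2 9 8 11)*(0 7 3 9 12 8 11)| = |(0 7 12 8)(1 11 2)(3 9 5)| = 12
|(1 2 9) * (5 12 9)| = 5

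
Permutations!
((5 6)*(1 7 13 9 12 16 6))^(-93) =((1 7 13 9 12 16 6 5))^(-93) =(1 9 6 7 12 5 13 16)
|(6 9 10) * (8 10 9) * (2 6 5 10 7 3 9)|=6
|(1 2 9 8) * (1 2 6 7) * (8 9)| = 6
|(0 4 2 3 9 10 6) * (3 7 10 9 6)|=7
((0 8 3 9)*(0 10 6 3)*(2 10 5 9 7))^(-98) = (2 6 7 10 3)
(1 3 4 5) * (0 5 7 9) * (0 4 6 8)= [5, 3, 2, 6, 7, 1, 8, 9, 0, 4]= (0 5 1 3 6 8)(4 7 9)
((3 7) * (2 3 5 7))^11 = (2 3)(5 7)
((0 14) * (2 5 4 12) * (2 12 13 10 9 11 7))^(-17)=((0 14)(2 5 4 13 10 9 11 7))^(-17)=(0 14)(2 7 11 9 10 13 4 5)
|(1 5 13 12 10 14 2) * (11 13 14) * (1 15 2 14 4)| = 12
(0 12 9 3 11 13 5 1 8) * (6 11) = (0 12 9 3 6 11 13 5 1 8) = [12, 8, 2, 6, 4, 1, 11, 7, 0, 3, 10, 13, 9, 5]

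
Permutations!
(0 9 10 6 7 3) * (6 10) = (10)(0 9 6 7 3) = [9, 1, 2, 0, 4, 5, 7, 3, 8, 6, 10]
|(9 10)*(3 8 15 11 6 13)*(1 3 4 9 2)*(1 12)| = 12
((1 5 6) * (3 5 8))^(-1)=(1 6 5 3 8)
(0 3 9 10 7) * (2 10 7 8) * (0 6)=(0 3 9 7 6)(2 10 8)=[3, 1, 10, 9, 4, 5, 0, 6, 2, 7, 8]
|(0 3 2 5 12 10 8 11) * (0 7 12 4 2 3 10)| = |(0 10 8 11 7 12)(2 5 4)| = 6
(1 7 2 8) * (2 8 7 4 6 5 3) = [0, 4, 7, 2, 6, 3, 5, 8, 1] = (1 4 6 5 3 2 7 8)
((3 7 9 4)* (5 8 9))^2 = ((3 7 5 8 9 4))^2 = (3 5 9)(4 7 8)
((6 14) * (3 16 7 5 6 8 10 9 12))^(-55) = ((3 16 7 5 6 14 8 10 9 12))^(-55) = (3 14)(5 9)(6 12)(7 10)(8 16)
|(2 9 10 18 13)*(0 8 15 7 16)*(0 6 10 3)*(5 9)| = 13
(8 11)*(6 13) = (6 13)(8 11) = [0, 1, 2, 3, 4, 5, 13, 7, 11, 9, 10, 8, 12, 6]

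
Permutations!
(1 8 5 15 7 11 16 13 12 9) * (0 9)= (0 9 1 8 5 15 7 11 16 13 12)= [9, 8, 2, 3, 4, 15, 6, 11, 5, 1, 10, 16, 0, 12, 14, 7, 13]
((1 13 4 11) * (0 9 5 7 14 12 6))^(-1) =((0 9 5 7 14 12 6)(1 13 4 11))^(-1) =(0 6 12 14 7 5 9)(1 11 4 13)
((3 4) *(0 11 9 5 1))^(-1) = (0 1 5 9 11)(3 4)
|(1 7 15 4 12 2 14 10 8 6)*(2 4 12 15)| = |(1 7 2 14 10 8 6)(4 15 12)| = 21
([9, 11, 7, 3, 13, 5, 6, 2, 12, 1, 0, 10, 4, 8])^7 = (0 1 10 9 11)(2 7)(4 12 8 13)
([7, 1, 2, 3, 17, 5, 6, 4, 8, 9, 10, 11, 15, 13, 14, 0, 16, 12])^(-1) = (0 15 12 17 4 7)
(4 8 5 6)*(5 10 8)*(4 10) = (4 5 6 10 8) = [0, 1, 2, 3, 5, 6, 10, 7, 4, 9, 8]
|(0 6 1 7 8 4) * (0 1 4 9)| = 7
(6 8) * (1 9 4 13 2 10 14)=(1 9 4 13 2 10 14)(6 8)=[0, 9, 10, 3, 13, 5, 8, 7, 6, 4, 14, 11, 12, 2, 1]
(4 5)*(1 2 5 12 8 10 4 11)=(1 2 5 11)(4 12 8 10)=[0, 2, 5, 3, 12, 11, 6, 7, 10, 9, 4, 1, 8]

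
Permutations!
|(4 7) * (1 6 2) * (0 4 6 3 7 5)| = 15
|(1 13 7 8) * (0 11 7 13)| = |(13)(0 11 7 8 1)| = 5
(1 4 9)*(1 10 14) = (1 4 9 10 14) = [0, 4, 2, 3, 9, 5, 6, 7, 8, 10, 14, 11, 12, 13, 1]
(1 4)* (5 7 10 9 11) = [0, 4, 2, 3, 1, 7, 6, 10, 8, 11, 9, 5] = (1 4)(5 7 10 9 11)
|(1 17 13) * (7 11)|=|(1 17 13)(7 11)|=6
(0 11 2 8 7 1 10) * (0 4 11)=(1 10 4 11 2 8 7)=[0, 10, 8, 3, 11, 5, 6, 1, 7, 9, 4, 2]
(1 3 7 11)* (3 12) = (1 12 3 7 11) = [0, 12, 2, 7, 4, 5, 6, 11, 8, 9, 10, 1, 3]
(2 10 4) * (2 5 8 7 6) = [0, 1, 10, 3, 5, 8, 2, 6, 7, 9, 4] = (2 10 4 5 8 7 6)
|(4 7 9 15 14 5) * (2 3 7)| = 8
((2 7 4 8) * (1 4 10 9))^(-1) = ((1 4 8 2 7 10 9))^(-1) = (1 9 10 7 2 8 4)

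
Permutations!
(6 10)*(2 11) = (2 11)(6 10) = [0, 1, 11, 3, 4, 5, 10, 7, 8, 9, 6, 2]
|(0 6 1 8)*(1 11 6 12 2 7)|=6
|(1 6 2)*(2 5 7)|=|(1 6 5 7 2)|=5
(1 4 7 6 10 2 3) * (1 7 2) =(1 4 2 3 7 6 10) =[0, 4, 3, 7, 2, 5, 10, 6, 8, 9, 1]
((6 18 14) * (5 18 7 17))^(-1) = (5 17 7 6 14 18)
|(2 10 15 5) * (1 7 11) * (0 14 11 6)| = 12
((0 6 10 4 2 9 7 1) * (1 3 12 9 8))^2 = ((0 6 10 4 2 8 1)(3 12 9 7))^2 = (0 10 2 1 6 4 8)(3 9)(7 12)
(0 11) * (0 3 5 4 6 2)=(0 11 3 5 4 6 2)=[11, 1, 0, 5, 6, 4, 2, 7, 8, 9, 10, 3]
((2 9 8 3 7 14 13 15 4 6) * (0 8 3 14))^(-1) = ((0 8 14 13 15 4 6 2 9 3 7))^(-1) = (0 7 3 9 2 6 4 15 13 14 8)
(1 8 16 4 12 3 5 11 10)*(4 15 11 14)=(1 8 16 15 11 10)(3 5 14 4 12)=[0, 8, 2, 5, 12, 14, 6, 7, 16, 9, 1, 10, 3, 13, 4, 11, 15]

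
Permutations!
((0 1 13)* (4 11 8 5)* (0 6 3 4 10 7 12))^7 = (0 8 13 10 3 12 11 1 5 6 7 4)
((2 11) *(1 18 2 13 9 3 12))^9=(1 18 2 11 13 9 3 12)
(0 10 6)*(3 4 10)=[3, 1, 2, 4, 10, 5, 0, 7, 8, 9, 6]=(0 3 4 10 6)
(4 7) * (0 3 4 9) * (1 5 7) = (0 3 4 1 5 7 9) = [3, 5, 2, 4, 1, 7, 6, 9, 8, 0]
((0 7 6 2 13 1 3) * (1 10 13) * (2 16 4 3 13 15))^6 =(16)(1 13 10 15 2)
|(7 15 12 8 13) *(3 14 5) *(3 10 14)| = |(5 10 14)(7 15 12 8 13)| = 15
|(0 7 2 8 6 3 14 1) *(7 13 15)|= 10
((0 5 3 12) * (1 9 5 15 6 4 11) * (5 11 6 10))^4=(0 3 10)(1 9 11)(5 15 12)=((0 15 10 5 3 12)(1 9 11)(4 6))^4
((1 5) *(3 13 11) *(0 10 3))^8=(0 13 10 11 3)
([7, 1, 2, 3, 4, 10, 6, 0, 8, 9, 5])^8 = [0, 1, 2, 3, 4, 5, 6, 7, 8, 9, 10]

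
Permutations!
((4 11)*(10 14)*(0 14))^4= ((0 14 10)(4 11))^4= (0 14 10)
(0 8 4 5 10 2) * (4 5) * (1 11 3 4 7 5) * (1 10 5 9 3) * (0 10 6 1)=[8, 11, 10, 4, 7, 5, 1, 9, 6, 3, 2, 0]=(0 8 6 1 11)(2 10)(3 4 7 9)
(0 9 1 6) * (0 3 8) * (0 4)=[9, 6, 2, 8, 0, 5, 3, 7, 4, 1]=(0 9 1 6 3 8 4)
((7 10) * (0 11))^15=(0 11)(7 10)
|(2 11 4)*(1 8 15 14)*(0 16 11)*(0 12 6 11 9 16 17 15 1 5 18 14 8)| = |(0 17 15 8 1)(2 12 6 11 4)(5 18 14)(9 16)| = 30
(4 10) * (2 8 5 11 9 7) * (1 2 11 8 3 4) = (1 2 3 4 10)(5 8)(7 11 9) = [0, 2, 3, 4, 10, 8, 6, 11, 5, 7, 1, 9]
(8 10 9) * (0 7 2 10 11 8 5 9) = (0 7 2 10)(5 9)(8 11) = [7, 1, 10, 3, 4, 9, 6, 2, 11, 5, 0, 8]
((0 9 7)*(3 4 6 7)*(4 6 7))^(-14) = (0 4 3)(6 9 7)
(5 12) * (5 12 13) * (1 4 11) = (1 4 11)(5 13) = [0, 4, 2, 3, 11, 13, 6, 7, 8, 9, 10, 1, 12, 5]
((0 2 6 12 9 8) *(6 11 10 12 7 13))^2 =(0 11 12 8 2 10 9)(6 13 7)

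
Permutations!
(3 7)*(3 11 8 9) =[0, 1, 2, 7, 4, 5, 6, 11, 9, 3, 10, 8] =(3 7 11 8 9)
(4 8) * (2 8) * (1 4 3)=(1 4 2 8 3)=[0, 4, 8, 1, 2, 5, 6, 7, 3]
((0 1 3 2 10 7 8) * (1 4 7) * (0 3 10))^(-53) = (0 4 7 8 3 2)(1 10)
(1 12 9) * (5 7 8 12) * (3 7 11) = [0, 5, 2, 7, 4, 11, 6, 8, 12, 1, 10, 3, 9] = (1 5 11 3 7 8 12 9)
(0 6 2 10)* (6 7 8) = (0 7 8 6 2 10) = [7, 1, 10, 3, 4, 5, 2, 8, 6, 9, 0]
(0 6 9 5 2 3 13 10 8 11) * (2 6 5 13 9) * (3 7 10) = (0 5 6 2 7 10 8 11)(3 9 13) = [5, 1, 7, 9, 4, 6, 2, 10, 11, 13, 8, 0, 12, 3]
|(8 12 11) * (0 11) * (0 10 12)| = |(0 11 8)(10 12)| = 6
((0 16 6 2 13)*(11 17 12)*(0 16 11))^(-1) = ((0 11 17 12)(2 13 16 6))^(-1) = (0 12 17 11)(2 6 16 13)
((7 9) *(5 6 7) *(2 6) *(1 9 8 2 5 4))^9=(9)(2 6 7 8)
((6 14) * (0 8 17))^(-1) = (0 17 8)(6 14)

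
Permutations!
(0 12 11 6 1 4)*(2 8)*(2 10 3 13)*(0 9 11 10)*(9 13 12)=(0 9 11 6 1 4 13 2 8)(3 12 10)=[9, 4, 8, 12, 13, 5, 1, 7, 0, 11, 3, 6, 10, 2]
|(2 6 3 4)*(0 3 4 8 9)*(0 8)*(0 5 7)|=12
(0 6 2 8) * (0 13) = (0 6 2 8 13) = [6, 1, 8, 3, 4, 5, 2, 7, 13, 9, 10, 11, 12, 0]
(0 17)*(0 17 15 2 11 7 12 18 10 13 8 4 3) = (0 15 2 11 7 12 18 10 13 8 4 3) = [15, 1, 11, 0, 3, 5, 6, 12, 4, 9, 13, 7, 18, 8, 14, 2, 16, 17, 10]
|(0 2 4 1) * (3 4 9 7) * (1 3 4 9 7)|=|(0 2 7 4 3 9 1)|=7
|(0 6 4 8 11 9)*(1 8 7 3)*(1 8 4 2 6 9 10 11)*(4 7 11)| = |(0 9)(1 7 3 8)(2 6)(4 11 10)| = 12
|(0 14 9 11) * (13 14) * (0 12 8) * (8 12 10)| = 7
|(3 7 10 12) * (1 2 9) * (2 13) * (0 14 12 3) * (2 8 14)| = 24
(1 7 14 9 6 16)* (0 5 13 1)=[5, 7, 2, 3, 4, 13, 16, 14, 8, 6, 10, 11, 12, 1, 9, 15, 0]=(0 5 13 1 7 14 9 6 16)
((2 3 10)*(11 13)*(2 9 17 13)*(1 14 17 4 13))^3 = (17)(2 9 11 10 13 3 4)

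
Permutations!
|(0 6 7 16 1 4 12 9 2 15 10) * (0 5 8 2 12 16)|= 30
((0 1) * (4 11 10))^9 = ((0 1)(4 11 10))^9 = (11)(0 1)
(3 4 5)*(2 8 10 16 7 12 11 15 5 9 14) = (2 8 10 16 7 12 11 15 5 3 4 9 14) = [0, 1, 8, 4, 9, 3, 6, 12, 10, 14, 16, 15, 11, 13, 2, 5, 7]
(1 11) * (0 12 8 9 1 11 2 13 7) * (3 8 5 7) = (0 12 5 7)(1 2 13 3 8 9) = [12, 2, 13, 8, 4, 7, 6, 0, 9, 1, 10, 11, 5, 3]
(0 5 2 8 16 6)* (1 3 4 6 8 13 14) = (0 5 2 13 14 1 3 4 6)(8 16) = [5, 3, 13, 4, 6, 2, 0, 7, 16, 9, 10, 11, 12, 14, 1, 15, 8]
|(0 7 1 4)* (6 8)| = |(0 7 1 4)(6 8)| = 4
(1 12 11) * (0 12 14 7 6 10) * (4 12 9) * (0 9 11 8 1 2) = (0 11 2)(1 14 7 6 10 9 4 12 8) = [11, 14, 0, 3, 12, 5, 10, 6, 1, 4, 9, 2, 8, 13, 7]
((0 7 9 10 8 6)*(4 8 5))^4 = ((0 7 9 10 5 4 8 6))^4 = (0 5)(4 7)(6 10)(8 9)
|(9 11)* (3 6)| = 2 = |(3 6)(9 11)|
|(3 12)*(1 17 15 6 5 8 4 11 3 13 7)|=12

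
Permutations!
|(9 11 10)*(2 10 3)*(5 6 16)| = 15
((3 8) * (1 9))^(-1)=(1 9)(3 8)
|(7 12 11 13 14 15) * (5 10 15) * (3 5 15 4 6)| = |(3 5 10 4 6)(7 12 11 13 14 15)| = 30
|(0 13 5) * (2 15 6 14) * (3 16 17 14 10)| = 24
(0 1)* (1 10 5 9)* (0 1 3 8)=(0 10 5 9 3 8)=[10, 1, 2, 8, 4, 9, 6, 7, 0, 3, 5]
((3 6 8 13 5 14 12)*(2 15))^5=((2 15)(3 6 8 13 5 14 12))^5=(2 15)(3 14 13 6 12 5 8)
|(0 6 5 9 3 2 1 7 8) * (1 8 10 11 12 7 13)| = |(0 6 5 9 3 2 8)(1 13)(7 10 11 12)| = 28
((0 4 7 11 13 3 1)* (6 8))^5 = (0 3 11 4 1 13 7)(6 8)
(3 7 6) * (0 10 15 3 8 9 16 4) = [10, 1, 2, 7, 0, 5, 8, 6, 9, 16, 15, 11, 12, 13, 14, 3, 4] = (0 10 15 3 7 6 8 9 16 4)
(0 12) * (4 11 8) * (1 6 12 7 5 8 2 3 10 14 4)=(0 7 5 8 1 6 12)(2 3 10 14 4 11)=[7, 6, 3, 10, 11, 8, 12, 5, 1, 9, 14, 2, 0, 13, 4]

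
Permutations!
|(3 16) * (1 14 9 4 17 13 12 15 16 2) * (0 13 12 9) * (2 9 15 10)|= |(0 13 15 16 3 9 4 17 12 10 2 1 14)|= 13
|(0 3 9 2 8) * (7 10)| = 10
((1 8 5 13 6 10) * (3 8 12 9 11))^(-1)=(1 10 6 13 5 8 3 11 9 12)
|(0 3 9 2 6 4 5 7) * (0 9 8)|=6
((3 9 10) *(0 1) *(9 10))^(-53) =((0 1)(3 10))^(-53) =(0 1)(3 10)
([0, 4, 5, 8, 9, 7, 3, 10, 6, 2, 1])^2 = (1 9 5 10 4 2 7)(3 6 8)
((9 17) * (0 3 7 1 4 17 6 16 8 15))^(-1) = ((0 3 7 1 4 17 9 6 16 8 15))^(-1) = (0 15 8 16 6 9 17 4 1 7 3)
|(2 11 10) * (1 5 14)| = 3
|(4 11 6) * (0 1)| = |(0 1)(4 11 6)| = 6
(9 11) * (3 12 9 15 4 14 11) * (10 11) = (3 12 9)(4 14 10 11 15) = [0, 1, 2, 12, 14, 5, 6, 7, 8, 3, 11, 15, 9, 13, 10, 4]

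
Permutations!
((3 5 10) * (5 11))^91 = ((3 11 5 10))^91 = (3 10 5 11)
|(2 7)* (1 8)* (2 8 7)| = 3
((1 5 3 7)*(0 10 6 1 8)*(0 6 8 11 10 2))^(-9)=((0 2)(1 5 3 7 11 10 8 6))^(-9)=(0 2)(1 6 8 10 11 7 3 5)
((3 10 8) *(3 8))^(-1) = ((3 10))^(-1) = (3 10)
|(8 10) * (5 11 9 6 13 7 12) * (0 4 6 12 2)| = 12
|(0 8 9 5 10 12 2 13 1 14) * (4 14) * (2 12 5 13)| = 14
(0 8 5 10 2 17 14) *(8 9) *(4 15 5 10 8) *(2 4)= (0 9 2 17 14)(4 15 5 8 10)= [9, 1, 17, 3, 15, 8, 6, 7, 10, 2, 4, 11, 12, 13, 0, 5, 16, 14]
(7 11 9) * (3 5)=[0, 1, 2, 5, 4, 3, 6, 11, 8, 7, 10, 9]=(3 5)(7 11 9)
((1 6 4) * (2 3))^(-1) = ((1 6 4)(2 3))^(-1) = (1 4 6)(2 3)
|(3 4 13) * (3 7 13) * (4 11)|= |(3 11 4)(7 13)|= 6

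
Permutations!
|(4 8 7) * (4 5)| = |(4 8 7 5)| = 4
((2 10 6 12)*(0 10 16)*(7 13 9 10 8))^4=((0 8 7 13 9 10 6 12 2 16))^4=(0 9 2 7 6)(8 10 16 13 12)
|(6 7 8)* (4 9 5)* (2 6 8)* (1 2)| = 12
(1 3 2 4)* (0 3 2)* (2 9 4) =[3, 9, 2, 0, 1, 5, 6, 7, 8, 4] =(0 3)(1 9 4)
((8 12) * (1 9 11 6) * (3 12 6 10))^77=((1 9 11 10 3 12 8 6))^77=(1 12 11 6 3 9 8 10)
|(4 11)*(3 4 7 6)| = 5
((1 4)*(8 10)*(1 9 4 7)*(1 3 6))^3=(1 6 3 7)(4 9)(8 10)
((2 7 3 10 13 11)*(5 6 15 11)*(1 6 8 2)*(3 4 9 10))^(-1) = (1 11 15 6)(2 8 5 13 10 9 4 7)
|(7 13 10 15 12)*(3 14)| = |(3 14)(7 13 10 15 12)| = 10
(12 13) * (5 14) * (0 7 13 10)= (0 7 13 12 10)(5 14)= [7, 1, 2, 3, 4, 14, 6, 13, 8, 9, 0, 11, 10, 12, 5]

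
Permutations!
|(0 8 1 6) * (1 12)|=5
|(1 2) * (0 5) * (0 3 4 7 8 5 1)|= |(0 1 2)(3 4 7 8 5)|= 15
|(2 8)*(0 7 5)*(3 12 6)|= 6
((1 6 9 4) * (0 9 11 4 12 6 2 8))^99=((0 9 12 6 11 4 1 2 8))^99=(12)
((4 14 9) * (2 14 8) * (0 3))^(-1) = (0 3)(2 8 4 9 14)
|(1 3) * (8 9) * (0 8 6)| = |(0 8 9 6)(1 3)| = 4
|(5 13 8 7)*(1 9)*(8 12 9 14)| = 8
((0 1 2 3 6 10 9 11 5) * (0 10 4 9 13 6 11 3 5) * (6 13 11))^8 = ((13)(0 1 2 5 10 11)(3 6 4 9))^8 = (13)(0 2 10)(1 5 11)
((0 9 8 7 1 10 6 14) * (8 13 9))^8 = ((0 8 7 1 10 6 14)(9 13))^8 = (0 8 7 1 10 6 14)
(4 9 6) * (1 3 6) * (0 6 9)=(0 6 4)(1 3 9)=[6, 3, 2, 9, 0, 5, 4, 7, 8, 1]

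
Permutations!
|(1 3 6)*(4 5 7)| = |(1 3 6)(4 5 7)| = 3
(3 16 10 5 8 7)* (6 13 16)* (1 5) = (1 5 8 7 3 6 13 16 10) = [0, 5, 2, 6, 4, 8, 13, 3, 7, 9, 1, 11, 12, 16, 14, 15, 10]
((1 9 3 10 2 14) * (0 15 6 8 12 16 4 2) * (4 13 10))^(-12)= (0 12)(6 13)(8 10)(15 16)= ((0 15 6 8 12 16 13 10)(1 9 3 4 2 14))^(-12)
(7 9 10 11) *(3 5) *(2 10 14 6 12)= (2 10 11 7 9 14 6 12)(3 5)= [0, 1, 10, 5, 4, 3, 12, 9, 8, 14, 11, 7, 2, 13, 6]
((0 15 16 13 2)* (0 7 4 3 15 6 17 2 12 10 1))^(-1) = (0 1 10 12 13 16 15 3 4 7 2 17 6)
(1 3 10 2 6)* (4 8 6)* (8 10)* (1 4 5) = (1 3 8 6 4 10 2 5) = [0, 3, 5, 8, 10, 1, 4, 7, 6, 9, 2]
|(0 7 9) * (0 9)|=|(9)(0 7)|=2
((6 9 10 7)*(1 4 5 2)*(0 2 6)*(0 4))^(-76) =(0 1 2)(4 6 10)(5 9 7)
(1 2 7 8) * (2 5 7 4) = (1 5 7 8)(2 4) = [0, 5, 4, 3, 2, 7, 6, 8, 1]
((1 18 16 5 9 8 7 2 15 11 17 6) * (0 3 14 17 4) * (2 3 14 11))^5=(0 18 7 14 16 3 17 5 11 6 9 4 1 8)(2 15)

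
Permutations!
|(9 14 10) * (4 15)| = 6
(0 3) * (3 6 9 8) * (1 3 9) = (0 6 1 3)(8 9) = [6, 3, 2, 0, 4, 5, 1, 7, 9, 8]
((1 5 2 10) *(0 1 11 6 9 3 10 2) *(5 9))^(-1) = ((0 1 9 3 10 11 6 5))^(-1) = (0 5 6 11 10 3 9 1)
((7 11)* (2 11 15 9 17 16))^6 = (2 16 17 9 15 7 11)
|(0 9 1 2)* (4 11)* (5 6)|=|(0 9 1 2)(4 11)(5 6)|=4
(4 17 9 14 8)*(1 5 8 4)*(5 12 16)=(1 12 16 5 8)(4 17 9 14)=[0, 12, 2, 3, 17, 8, 6, 7, 1, 14, 10, 11, 16, 13, 4, 15, 5, 9]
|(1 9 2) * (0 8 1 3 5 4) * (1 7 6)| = |(0 8 7 6 1 9 2 3 5 4)| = 10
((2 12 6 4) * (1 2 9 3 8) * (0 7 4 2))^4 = (0 3 7 8 4 1 9)(2 12 6)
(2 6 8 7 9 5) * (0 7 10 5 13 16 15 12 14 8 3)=(0 7 9 13 16 15 12 14 8 10 5 2 6 3)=[7, 1, 6, 0, 4, 2, 3, 9, 10, 13, 5, 11, 14, 16, 8, 12, 15]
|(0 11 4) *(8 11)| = 4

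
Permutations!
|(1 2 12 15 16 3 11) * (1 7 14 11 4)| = 21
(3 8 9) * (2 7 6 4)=(2 7 6 4)(3 8 9)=[0, 1, 7, 8, 2, 5, 4, 6, 9, 3]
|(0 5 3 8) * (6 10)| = 4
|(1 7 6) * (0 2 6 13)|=6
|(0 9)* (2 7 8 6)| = |(0 9)(2 7 8 6)| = 4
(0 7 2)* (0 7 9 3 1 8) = (0 9 3 1 8)(2 7) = [9, 8, 7, 1, 4, 5, 6, 2, 0, 3]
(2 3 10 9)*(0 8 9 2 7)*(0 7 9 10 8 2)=(0 2 3 8 10)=[2, 1, 3, 8, 4, 5, 6, 7, 10, 9, 0]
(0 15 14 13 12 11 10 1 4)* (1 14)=(0 15 1 4)(10 14 13 12 11)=[15, 4, 2, 3, 0, 5, 6, 7, 8, 9, 14, 10, 11, 12, 13, 1]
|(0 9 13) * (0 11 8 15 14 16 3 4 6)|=|(0 9 13 11 8 15 14 16 3 4 6)|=11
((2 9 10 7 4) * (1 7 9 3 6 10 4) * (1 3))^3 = (1 6 4 7 10 2 3 9)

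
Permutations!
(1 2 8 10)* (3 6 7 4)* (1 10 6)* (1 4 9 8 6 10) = (1 2 6 7 9 8 10)(3 4) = [0, 2, 6, 4, 3, 5, 7, 9, 10, 8, 1]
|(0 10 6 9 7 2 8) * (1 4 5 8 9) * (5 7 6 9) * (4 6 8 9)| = |(0 10 4 7 2 5 9 8)(1 6)| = 8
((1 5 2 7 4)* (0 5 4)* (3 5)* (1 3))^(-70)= (7)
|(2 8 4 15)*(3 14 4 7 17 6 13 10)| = 11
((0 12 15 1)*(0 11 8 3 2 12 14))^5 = ((0 14)(1 11 8 3 2 12 15))^5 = (0 14)(1 12 3 11 15 2 8)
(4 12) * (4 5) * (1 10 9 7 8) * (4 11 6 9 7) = (1 10 7 8)(4 12 5 11 6 9) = [0, 10, 2, 3, 12, 11, 9, 8, 1, 4, 7, 6, 5]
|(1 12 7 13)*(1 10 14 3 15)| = |(1 12 7 13 10 14 3 15)| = 8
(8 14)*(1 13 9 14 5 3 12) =(1 13 9 14 8 5 3 12) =[0, 13, 2, 12, 4, 3, 6, 7, 5, 14, 10, 11, 1, 9, 8]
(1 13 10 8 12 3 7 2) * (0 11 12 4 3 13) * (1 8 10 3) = [11, 0, 8, 7, 1, 5, 6, 2, 4, 9, 10, 12, 13, 3] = (0 11 12 13 3 7 2 8 4 1)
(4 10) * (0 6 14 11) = (0 6 14 11)(4 10) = [6, 1, 2, 3, 10, 5, 14, 7, 8, 9, 4, 0, 12, 13, 11]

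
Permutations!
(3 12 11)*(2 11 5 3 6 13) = (2 11 6 13)(3 12 5) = [0, 1, 11, 12, 4, 3, 13, 7, 8, 9, 10, 6, 5, 2]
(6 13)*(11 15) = (6 13)(11 15) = [0, 1, 2, 3, 4, 5, 13, 7, 8, 9, 10, 15, 12, 6, 14, 11]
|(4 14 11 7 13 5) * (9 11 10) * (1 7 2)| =10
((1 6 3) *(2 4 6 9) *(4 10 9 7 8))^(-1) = (1 3 6 4 8 7)(2 9 10)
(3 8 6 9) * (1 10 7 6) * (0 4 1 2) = [4, 10, 0, 8, 1, 5, 9, 6, 2, 3, 7] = (0 4 1 10 7 6 9 3 8 2)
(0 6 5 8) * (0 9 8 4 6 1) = [1, 0, 2, 3, 6, 4, 5, 7, 9, 8] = (0 1)(4 6 5)(8 9)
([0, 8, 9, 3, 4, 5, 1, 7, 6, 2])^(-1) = (1 6 8)(2 9)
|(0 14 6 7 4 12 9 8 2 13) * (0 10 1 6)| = 10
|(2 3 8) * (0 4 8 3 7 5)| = 6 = |(0 4 8 2 7 5)|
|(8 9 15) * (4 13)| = 6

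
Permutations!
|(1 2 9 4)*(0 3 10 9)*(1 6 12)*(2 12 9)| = 12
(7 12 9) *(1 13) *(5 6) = (1 13)(5 6)(7 12 9) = [0, 13, 2, 3, 4, 6, 5, 12, 8, 7, 10, 11, 9, 1]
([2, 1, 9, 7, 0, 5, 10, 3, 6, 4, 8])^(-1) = [4, 1, 0, 7, 9, 5, 8, 3, 10, 2, 6]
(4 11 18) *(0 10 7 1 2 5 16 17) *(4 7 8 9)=(0 10 8 9 4 11 18 7 1 2 5 16 17)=[10, 2, 5, 3, 11, 16, 6, 1, 9, 4, 8, 18, 12, 13, 14, 15, 17, 0, 7]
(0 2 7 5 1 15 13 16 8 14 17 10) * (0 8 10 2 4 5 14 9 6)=(0 4 5 1 15 13 16 10 8 9 6)(2 7 14 17)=[4, 15, 7, 3, 5, 1, 0, 14, 9, 6, 8, 11, 12, 16, 17, 13, 10, 2]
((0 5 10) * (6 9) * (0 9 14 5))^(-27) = (5 6 10 14 9)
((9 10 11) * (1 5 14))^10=(1 5 14)(9 10 11)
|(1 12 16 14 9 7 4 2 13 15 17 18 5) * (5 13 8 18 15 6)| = 26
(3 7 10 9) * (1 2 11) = [0, 2, 11, 7, 4, 5, 6, 10, 8, 3, 9, 1] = (1 2 11)(3 7 10 9)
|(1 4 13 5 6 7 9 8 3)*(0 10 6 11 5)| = |(0 10 6 7 9 8 3 1 4 13)(5 11)| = 10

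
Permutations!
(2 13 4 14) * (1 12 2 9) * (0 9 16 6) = [9, 12, 13, 3, 14, 5, 0, 7, 8, 1, 10, 11, 2, 4, 16, 15, 6] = (0 9 1 12 2 13 4 14 16 6)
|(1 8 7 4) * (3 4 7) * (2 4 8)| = 6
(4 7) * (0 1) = (0 1)(4 7) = [1, 0, 2, 3, 7, 5, 6, 4]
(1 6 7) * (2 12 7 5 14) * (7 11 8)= (1 6 5 14 2 12 11 8 7)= [0, 6, 12, 3, 4, 14, 5, 1, 7, 9, 10, 8, 11, 13, 2]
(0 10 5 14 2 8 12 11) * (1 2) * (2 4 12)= [10, 4, 8, 3, 12, 14, 6, 7, 2, 9, 5, 0, 11, 13, 1]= (0 10 5 14 1 4 12 11)(2 8)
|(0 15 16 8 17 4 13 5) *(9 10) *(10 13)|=10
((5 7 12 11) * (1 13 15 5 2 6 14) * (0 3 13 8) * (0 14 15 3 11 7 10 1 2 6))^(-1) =((0 11 6 15 5 10 1 8 14 2)(3 13)(7 12))^(-1) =(0 2 14 8 1 10 5 15 6 11)(3 13)(7 12)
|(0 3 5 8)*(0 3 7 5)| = |(0 7 5 8 3)| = 5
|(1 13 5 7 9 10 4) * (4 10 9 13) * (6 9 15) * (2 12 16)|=6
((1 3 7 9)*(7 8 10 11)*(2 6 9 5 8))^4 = ((1 3 2 6 9)(5 8 10 11 7))^4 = (1 9 6 2 3)(5 7 11 10 8)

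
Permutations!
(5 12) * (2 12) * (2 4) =(2 12 5 4) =[0, 1, 12, 3, 2, 4, 6, 7, 8, 9, 10, 11, 5]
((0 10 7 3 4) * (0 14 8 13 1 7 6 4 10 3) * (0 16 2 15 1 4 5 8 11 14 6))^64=(0 3 10)(1 15 2 16 7)(4 13 8 5 6)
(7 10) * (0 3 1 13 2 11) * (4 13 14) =(0 3 1 14 4 13 2 11)(7 10) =[3, 14, 11, 1, 13, 5, 6, 10, 8, 9, 7, 0, 12, 2, 4]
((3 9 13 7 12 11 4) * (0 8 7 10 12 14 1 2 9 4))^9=(0 12 13 2 14 8 11 10 9 1 7)(3 4)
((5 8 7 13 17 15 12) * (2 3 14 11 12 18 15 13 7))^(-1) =((2 3 14 11 12 5 8)(13 17)(15 18))^(-1) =(2 8 5 12 11 14 3)(13 17)(15 18)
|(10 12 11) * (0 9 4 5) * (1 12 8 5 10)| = |(0 9 4 10 8 5)(1 12 11)| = 6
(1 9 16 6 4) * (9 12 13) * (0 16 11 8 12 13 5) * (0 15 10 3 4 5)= (0 16 6 5 15 10 3 4 1 13 9 11 8 12)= [16, 13, 2, 4, 1, 15, 5, 7, 12, 11, 3, 8, 0, 9, 14, 10, 6]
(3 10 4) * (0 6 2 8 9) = (0 6 2 8 9)(3 10 4) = [6, 1, 8, 10, 3, 5, 2, 7, 9, 0, 4]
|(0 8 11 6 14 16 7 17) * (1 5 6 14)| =21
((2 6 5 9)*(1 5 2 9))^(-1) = ((9)(1 5)(2 6))^(-1) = (9)(1 5)(2 6)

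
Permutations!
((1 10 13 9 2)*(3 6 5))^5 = (13)(3 5 6)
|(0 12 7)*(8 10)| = |(0 12 7)(8 10)| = 6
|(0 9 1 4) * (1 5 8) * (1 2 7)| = 8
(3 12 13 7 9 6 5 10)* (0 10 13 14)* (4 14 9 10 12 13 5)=(0 12 9 6 4 14)(3 13 7 10)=[12, 1, 2, 13, 14, 5, 4, 10, 8, 6, 3, 11, 9, 7, 0]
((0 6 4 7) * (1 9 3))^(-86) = ((0 6 4 7)(1 9 3))^(-86) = (0 4)(1 9 3)(6 7)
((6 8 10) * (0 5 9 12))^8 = ((0 5 9 12)(6 8 10))^8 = (12)(6 10 8)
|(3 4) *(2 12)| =|(2 12)(3 4)| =2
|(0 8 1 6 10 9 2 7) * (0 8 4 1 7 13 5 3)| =|(0 4 1 6 10 9 2 13 5 3)(7 8)| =10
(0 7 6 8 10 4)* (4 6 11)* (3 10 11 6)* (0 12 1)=(0 7 6 8 11 4 12 1)(3 10)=[7, 0, 2, 10, 12, 5, 8, 6, 11, 9, 3, 4, 1]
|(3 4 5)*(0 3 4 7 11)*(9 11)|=10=|(0 3 7 9 11)(4 5)|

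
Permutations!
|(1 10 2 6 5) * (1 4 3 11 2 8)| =6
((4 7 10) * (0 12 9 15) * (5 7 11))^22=((0 12 9 15)(4 11 5 7 10))^22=(0 9)(4 5 10 11 7)(12 15)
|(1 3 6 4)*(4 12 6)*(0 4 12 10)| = |(0 4 1 3 12 6 10)| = 7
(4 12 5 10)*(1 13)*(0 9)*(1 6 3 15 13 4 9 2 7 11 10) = (0 2 7 11 10 9)(1 4 12 5)(3 15 13 6) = [2, 4, 7, 15, 12, 1, 3, 11, 8, 0, 9, 10, 5, 6, 14, 13]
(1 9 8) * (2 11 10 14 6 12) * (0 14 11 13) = [14, 9, 13, 3, 4, 5, 12, 7, 1, 8, 11, 10, 2, 0, 6] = (0 14 6 12 2 13)(1 9 8)(10 11)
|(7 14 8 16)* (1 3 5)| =12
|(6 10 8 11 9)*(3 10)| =6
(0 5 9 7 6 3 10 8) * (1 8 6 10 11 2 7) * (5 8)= (0 8)(1 5 9)(2 7 10 6 3 11)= [8, 5, 7, 11, 4, 9, 3, 10, 0, 1, 6, 2]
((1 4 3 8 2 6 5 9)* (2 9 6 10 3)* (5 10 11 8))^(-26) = ((1 4 2 11 8 9)(3 5 6 10))^(-26) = (1 8 2)(3 6)(4 9 11)(5 10)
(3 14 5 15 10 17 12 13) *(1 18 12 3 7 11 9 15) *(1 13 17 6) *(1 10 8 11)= [0, 18, 2, 14, 4, 13, 10, 1, 11, 15, 6, 9, 17, 7, 5, 8, 16, 3, 12]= (1 18 12 17 3 14 5 13 7)(6 10)(8 11 9 15)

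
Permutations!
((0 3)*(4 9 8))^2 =((0 3)(4 9 8))^2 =(4 8 9)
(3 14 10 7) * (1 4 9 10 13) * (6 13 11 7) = (1 4 9 10 6 13)(3 14 11 7) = [0, 4, 2, 14, 9, 5, 13, 3, 8, 10, 6, 7, 12, 1, 11]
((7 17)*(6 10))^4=(17)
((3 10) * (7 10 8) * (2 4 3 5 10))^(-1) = ((2 4 3 8 7)(5 10))^(-1) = (2 7 8 3 4)(5 10)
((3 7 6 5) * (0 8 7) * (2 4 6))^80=(8)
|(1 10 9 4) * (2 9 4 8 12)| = 12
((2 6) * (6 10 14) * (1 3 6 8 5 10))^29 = ((1 3 6 2)(5 10 14 8))^29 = (1 3 6 2)(5 10 14 8)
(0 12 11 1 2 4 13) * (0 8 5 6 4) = (0 12 11 1 2)(4 13 8 5 6) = [12, 2, 0, 3, 13, 6, 4, 7, 5, 9, 10, 1, 11, 8]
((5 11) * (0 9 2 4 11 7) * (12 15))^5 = (0 5 4 9 7 11 2)(12 15)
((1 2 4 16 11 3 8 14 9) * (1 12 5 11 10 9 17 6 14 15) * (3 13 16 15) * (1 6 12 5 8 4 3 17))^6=(17)(1 14 6 15 4 3 2)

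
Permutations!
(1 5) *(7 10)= (1 5)(7 10)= [0, 5, 2, 3, 4, 1, 6, 10, 8, 9, 7]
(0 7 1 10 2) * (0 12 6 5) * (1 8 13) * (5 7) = (0 5)(1 10 2 12 6 7 8 13) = [5, 10, 12, 3, 4, 0, 7, 8, 13, 9, 2, 11, 6, 1]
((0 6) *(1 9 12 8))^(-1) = (0 6)(1 8 12 9)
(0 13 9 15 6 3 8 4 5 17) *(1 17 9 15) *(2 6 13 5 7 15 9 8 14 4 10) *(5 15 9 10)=(0 15 13 10 2 6 3 14 4 7 9 1 17)(5 8)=[15, 17, 6, 14, 7, 8, 3, 9, 5, 1, 2, 11, 12, 10, 4, 13, 16, 0]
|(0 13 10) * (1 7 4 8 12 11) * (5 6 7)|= |(0 13 10)(1 5 6 7 4 8 12 11)|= 24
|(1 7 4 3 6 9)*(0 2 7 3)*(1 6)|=4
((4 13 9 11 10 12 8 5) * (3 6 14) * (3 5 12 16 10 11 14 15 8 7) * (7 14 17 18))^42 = (3 8 5 9 7 15 14 13 18 6 12 4 17)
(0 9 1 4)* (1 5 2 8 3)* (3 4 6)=(0 9 5 2 8 4)(1 6 3)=[9, 6, 8, 1, 0, 2, 3, 7, 4, 5]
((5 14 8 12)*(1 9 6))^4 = (14)(1 9 6)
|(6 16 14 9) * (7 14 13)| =6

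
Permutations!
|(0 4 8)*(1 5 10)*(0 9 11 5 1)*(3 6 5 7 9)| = |(0 4 8 3 6 5 10)(7 9 11)| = 21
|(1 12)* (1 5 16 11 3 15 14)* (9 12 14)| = |(1 14)(3 15 9 12 5 16 11)| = 14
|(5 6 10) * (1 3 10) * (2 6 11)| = |(1 3 10 5 11 2 6)| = 7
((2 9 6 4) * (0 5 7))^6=(2 6)(4 9)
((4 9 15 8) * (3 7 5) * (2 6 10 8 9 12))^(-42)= (15)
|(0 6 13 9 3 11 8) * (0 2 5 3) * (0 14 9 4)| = 20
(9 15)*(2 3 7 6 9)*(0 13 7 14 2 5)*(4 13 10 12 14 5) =(0 10 12 14 2 3 5)(4 13 7 6 9 15) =[10, 1, 3, 5, 13, 0, 9, 6, 8, 15, 12, 11, 14, 7, 2, 4]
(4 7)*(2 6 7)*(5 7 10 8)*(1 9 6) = [0, 9, 1, 3, 2, 7, 10, 4, 5, 6, 8] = (1 9 6 10 8 5 7 4 2)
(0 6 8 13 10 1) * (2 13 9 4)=[6, 0, 13, 3, 2, 5, 8, 7, 9, 4, 1, 11, 12, 10]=(0 6 8 9 4 2 13 10 1)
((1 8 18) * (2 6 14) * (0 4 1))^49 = (0 18 8 1 4)(2 6 14)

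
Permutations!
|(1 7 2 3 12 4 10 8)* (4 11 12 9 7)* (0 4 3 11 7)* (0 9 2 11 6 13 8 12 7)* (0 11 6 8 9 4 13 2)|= |(0 13 9 4 10 12 11 7 6 2 8 1 3)|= 13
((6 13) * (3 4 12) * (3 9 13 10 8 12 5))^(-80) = ((3 4 5)(6 10 8 12 9 13))^(-80) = (3 4 5)(6 9 8)(10 13 12)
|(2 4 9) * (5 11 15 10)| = |(2 4 9)(5 11 15 10)| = 12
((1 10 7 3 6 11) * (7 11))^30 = ((1 10 11)(3 6 7))^30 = (11)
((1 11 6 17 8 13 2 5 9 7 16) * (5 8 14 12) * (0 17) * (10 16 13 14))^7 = ((0 17 10 16 1 11 6)(2 8 14 12 5 9 7 13))^7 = (17)(2 13 7 9 5 12 14 8)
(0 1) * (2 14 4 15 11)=[1, 0, 14, 3, 15, 5, 6, 7, 8, 9, 10, 2, 12, 13, 4, 11]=(0 1)(2 14 4 15 11)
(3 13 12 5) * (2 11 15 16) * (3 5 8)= (2 11 15 16)(3 13 12 8)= [0, 1, 11, 13, 4, 5, 6, 7, 3, 9, 10, 15, 8, 12, 14, 16, 2]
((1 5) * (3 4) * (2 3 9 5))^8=(1 3 9)(2 4 5)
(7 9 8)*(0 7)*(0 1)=[7, 0, 2, 3, 4, 5, 6, 9, 1, 8]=(0 7 9 8 1)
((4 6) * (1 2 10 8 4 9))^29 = (1 2 10 8 4 6 9)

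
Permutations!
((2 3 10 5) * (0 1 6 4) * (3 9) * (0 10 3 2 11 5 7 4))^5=((0 1 6)(2 9)(4 10 7)(5 11))^5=(0 6 1)(2 9)(4 7 10)(5 11)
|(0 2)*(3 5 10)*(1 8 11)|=6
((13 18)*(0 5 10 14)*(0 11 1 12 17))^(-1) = (0 17 12 1 11 14 10 5)(13 18)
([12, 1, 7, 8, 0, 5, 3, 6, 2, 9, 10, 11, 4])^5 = [4, 1, 2, 3, 12, 5, 6, 7, 8, 9, 10, 11, 0]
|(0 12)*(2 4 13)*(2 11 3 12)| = |(0 2 4 13 11 3 12)| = 7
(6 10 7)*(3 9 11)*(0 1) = (0 1)(3 9 11)(6 10 7) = [1, 0, 2, 9, 4, 5, 10, 6, 8, 11, 7, 3]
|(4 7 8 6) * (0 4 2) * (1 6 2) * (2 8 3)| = |(8)(0 4 7 3 2)(1 6)| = 10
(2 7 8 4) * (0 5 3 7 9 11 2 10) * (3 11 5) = (0 3 7 8 4 10)(2 9 5 11) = [3, 1, 9, 7, 10, 11, 6, 8, 4, 5, 0, 2]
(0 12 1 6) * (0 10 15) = (0 12 1 6 10 15) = [12, 6, 2, 3, 4, 5, 10, 7, 8, 9, 15, 11, 1, 13, 14, 0]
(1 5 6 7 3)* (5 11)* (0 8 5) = (0 8 5 6 7 3 1 11) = [8, 11, 2, 1, 4, 6, 7, 3, 5, 9, 10, 0]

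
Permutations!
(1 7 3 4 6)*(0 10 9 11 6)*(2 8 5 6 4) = [10, 7, 8, 2, 0, 6, 1, 3, 5, 11, 9, 4] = (0 10 9 11 4)(1 7 3 2 8 5 6)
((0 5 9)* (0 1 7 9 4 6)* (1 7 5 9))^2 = (0 7 5 6 9 1 4)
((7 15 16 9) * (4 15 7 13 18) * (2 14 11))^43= ((2 14 11)(4 15 16 9 13 18))^43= (2 14 11)(4 15 16 9 13 18)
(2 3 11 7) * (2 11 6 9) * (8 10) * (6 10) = (2 3 10 8 6 9)(7 11) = [0, 1, 3, 10, 4, 5, 9, 11, 6, 2, 8, 7]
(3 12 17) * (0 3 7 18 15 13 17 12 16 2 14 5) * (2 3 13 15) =(0 13 17 7 18 2 14 5)(3 16) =[13, 1, 14, 16, 4, 0, 6, 18, 8, 9, 10, 11, 12, 17, 5, 15, 3, 7, 2]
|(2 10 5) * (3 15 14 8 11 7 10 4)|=10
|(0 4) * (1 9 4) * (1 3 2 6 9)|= 6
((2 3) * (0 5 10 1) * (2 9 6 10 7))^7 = ((0 5 7 2 3 9 6 10 1))^7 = (0 10 9 2 5 1 6 3 7)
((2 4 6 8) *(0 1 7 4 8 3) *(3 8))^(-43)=(0 8 7 3 6 1 2 4)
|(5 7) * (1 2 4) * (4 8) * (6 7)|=|(1 2 8 4)(5 6 7)|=12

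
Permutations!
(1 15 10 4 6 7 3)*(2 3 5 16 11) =(1 15 10 4 6 7 5 16 11 2 3) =[0, 15, 3, 1, 6, 16, 7, 5, 8, 9, 4, 2, 12, 13, 14, 10, 11]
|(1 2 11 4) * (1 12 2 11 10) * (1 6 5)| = |(1 11 4 12 2 10 6 5)| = 8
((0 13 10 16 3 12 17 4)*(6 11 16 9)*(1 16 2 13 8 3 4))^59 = (0 12 16 8 17 4 3 1)(2 11 6 9 10 13)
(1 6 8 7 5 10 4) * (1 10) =[0, 6, 2, 3, 10, 1, 8, 5, 7, 9, 4] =(1 6 8 7 5)(4 10)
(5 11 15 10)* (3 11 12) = [0, 1, 2, 11, 4, 12, 6, 7, 8, 9, 5, 15, 3, 13, 14, 10] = (3 11 15 10 5 12)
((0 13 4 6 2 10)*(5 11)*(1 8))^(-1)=((0 13 4 6 2 10)(1 8)(5 11))^(-1)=(0 10 2 6 4 13)(1 8)(5 11)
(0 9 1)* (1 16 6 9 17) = (0 17 1)(6 9 16) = [17, 0, 2, 3, 4, 5, 9, 7, 8, 16, 10, 11, 12, 13, 14, 15, 6, 1]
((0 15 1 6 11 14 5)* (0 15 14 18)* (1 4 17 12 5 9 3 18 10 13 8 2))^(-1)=((0 14 9 3 18)(1 6 11 10 13 8 2)(4 17 12 5 15))^(-1)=(0 18 3 9 14)(1 2 8 13 10 11 6)(4 15 5 12 17)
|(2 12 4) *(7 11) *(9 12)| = 4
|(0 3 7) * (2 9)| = 6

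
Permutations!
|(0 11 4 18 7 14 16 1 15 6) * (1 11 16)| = |(0 16 11 4 18 7 14 1 15 6)| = 10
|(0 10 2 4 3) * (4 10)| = 6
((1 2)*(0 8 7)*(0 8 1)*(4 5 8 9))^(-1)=(0 2 1)(4 9 7 8 5)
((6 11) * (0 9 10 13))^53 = (0 9 10 13)(6 11)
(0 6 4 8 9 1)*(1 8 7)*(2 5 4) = (0 6 2 5 4 7 1)(8 9) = [6, 0, 5, 3, 7, 4, 2, 1, 9, 8]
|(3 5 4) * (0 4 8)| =|(0 4 3 5 8)| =5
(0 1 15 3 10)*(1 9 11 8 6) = (0 9 11 8 6 1 15 3 10) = [9, 15, 2, 10, 4, 5, 1, 7, 6, 11, 0, 8, 12, 13, 14, 3]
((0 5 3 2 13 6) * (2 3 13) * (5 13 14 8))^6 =(14)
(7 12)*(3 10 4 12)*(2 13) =[0, 1, 13, 10, 12, 5, 6, 3, 8, 9, 4, 11, 7, 2] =(2 13)(3 10 4 12 7)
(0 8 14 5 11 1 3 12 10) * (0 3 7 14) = [8, 7, 2, 12, 4, 11, 6, 14, 0, 9, 3, 1, 10, 13, 5] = (0 8)(1 7 14 5 11)(3 12 10)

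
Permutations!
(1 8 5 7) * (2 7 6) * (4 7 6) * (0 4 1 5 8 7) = (8)(0 4)(1 7 5)(2 6) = [4, 7, 6, 3, 0, 1, 2, 5, 8]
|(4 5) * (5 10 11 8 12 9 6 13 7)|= |(4 10 11 8 12 9 6 13 7 5)|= 10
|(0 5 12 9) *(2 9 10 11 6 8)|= |(0 5 12 10 11 6 8 2 9)|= 9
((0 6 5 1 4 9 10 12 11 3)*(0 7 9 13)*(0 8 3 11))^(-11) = ((0 6 5 1 4 13 8 3 7 9 10 12))^(-11) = (0 6 5 1 4 13 8 3 7 9 10 12)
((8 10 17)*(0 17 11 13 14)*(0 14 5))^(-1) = (0 5 13 11 10 8 17) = ((0 17 8 10 11 13 5))^(-1)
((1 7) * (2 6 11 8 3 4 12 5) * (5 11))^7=((1 7)(2 6 5)(3 4 12 11 8))^7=(1 7)(2 6 5)(3 12 8 4 11)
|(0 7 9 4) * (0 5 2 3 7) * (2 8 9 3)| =4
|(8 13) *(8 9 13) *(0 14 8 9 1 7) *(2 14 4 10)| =|(0 4 10 2 14 8 9 13 1 7)| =10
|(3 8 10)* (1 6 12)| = 3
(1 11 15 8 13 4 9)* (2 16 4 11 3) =(1 3 2 16 4 9)(8 13 11 15) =[0, 3, 16, 2, 9, 5, 6, 7, 13, 1, 10, 15, 12, 11, 14, 8, 4]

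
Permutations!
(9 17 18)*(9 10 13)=(9 17 18 10 13)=[0, 1, 2, 3, 4, 5, 6, 7, 8, 17, 13, 11, 12, 9, 14, 15, 16, 18, 10]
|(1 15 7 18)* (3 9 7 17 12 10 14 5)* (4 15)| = |(1 4 15 17 12 10 14 5 3 9 7 18)| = 12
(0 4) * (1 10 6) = (0 4)(1 10 6) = [4, 10, 2, 3, 0, 5, 1, 7, 8, 9, 6]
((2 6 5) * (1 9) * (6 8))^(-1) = ((1 9)(2 8 6 5))^(-1) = (1 9)(2 5 6 8)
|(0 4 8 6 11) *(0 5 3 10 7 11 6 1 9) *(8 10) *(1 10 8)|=10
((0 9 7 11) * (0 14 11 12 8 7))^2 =((0 9)(7 12 8)(11 14))^2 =(14)(7 8 12)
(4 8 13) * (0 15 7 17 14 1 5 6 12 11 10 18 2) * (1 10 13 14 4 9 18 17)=(0 15 7 1 5 6 12 11 13 9 18 2)(4 8 14 10 17)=[15, 5, 0, 3, 8, 6, 12, 1, 14, 18, 17, 13, 11, 9, 10, 7, 16, 4, 2]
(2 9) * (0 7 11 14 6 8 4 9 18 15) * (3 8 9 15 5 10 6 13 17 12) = [7, 1, 18, 8, 15, 10, 9, 11, 4, 2, 6, 14, 3, 17, 13, 0, 16, 12, 5] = (0 7 11 14 13 17 12 3 8 4 15)(2 18 5 10 6 9)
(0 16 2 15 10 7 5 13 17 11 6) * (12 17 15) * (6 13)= (0 16 2 12 17 11 13 15 10 7 5 6)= [16, 1, 12, 3, 4, 6, 0, 5, 8, 9, 7, 13, 17, 15, 14, 10, 2, 11]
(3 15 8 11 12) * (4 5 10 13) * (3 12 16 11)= (3 15 8)(4 5 10 13)(11 16)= [0, 1, 2, 15, 5, 10, 6, 7, 3, 9, 13, 16, 12, 4, 14, 8, 11]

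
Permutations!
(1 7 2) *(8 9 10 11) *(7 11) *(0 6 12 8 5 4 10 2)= (0 6 12 8 9 2 1 11 5 4 10 7)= [6, 11, 1, 3, 10, 4, 12, 0, 9, 2, 7, 5, 8]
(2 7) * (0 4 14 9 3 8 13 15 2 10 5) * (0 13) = (0 4 14 9 3 8)(2 7 10 5 13 15) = [4, 1, 7, 8, 14, 13, 6, 10, 0, 3, 5, 11, 12, 15, 9, 2]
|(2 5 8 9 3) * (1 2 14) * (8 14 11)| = |(1 2 5 14)(3 11 8 9)| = 4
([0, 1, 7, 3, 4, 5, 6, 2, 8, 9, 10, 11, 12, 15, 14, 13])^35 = (2 7)(13 15)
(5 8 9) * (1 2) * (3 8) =(1 2)(3 8 9 5) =[0, 2, 1, 8, 4, 3, 6, 7, 9, 5]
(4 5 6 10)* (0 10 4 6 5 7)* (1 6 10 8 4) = (10)(0 8 4 7)(1 6) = [8, 6, 2, 3, 7, 5, 1, 0, 4, 9, 10]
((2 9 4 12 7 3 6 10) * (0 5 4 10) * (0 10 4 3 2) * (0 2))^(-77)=((0 5 3 6 10 2 9 4 12 7))^(-77)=(0 6 9 7 3 2 12 5 10 4)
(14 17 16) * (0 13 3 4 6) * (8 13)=(0 8 13 3 4 6)(14 17 16)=[8, 1, 2, 4, 6, 5, 0, 7, 13, 9, 10, 11, 12, 3, 17, 15, 14, 16]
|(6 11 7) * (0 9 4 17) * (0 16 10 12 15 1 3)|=|(0 9 4 17 16 10 12 15 1 3)(6 11 7)|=30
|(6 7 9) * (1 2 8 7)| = 6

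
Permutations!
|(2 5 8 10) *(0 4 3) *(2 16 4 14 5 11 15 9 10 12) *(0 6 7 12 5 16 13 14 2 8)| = 16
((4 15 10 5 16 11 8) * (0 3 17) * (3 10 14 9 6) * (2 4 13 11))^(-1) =(0 17 3 6 9 14 15 4 2 16 5 10)(8 11 13)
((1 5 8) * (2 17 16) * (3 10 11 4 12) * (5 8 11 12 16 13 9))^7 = (1 8)(2 16 4 11 5 9 13 17)(3 10 12)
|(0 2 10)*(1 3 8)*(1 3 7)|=6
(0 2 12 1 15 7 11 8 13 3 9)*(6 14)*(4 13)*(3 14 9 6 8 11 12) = (0 2 3 6 9)(1 15 7 12)(4 13 14 8) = [2, 15, 3, 6, 13, 5, 9, 12, 4, 0, 10, 11, 1, 14, 8, 7]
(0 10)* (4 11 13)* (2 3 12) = (0 10)(2 3 12)(4 11 13) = [10, 1, 3, 12, 11, 5, 6, 7, 8, 9, 0, 13, 2, 4]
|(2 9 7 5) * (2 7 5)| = |(2 9 5 7)| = 4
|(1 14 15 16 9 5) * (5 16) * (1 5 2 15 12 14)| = 2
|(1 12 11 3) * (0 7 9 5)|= |(0 7 9 5)(1 12 11 3)|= 4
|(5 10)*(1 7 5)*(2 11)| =|(1 7 5 10)(2 11)| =4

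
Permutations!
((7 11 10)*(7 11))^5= (10 11)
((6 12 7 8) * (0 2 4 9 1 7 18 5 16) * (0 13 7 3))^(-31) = ((0 2 4 9 1 3)(5 16 13 7 8 6 12 18))^(-31) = (0 3 1 9 4 2)(5 16 13 7 8 6 12 18)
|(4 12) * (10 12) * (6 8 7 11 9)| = |(4 10 12)(6 8 7 11 9)| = 15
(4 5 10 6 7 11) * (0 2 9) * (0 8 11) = (0 2 9 8 11 4 5 10 6 7) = [2, 1, 9, 3, 5, 10, 7, 0, 11, 8, 6, 4]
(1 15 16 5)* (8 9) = [0, 15, 2, 3, 4, 1, 6, 7, 9, 8, 10, 11, 12, 13, 14, 16, 5] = (1 15 16 5)(8 9)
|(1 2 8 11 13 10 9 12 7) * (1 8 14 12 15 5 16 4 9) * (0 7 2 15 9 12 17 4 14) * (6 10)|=|(0 7 8 11 13 6 10 1 15 5 16 14 17 4 12 2)|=16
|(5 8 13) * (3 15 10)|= 3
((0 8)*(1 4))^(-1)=((0 8)(1 4))^(-1)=(0 8)(1 4)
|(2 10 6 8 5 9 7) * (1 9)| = 8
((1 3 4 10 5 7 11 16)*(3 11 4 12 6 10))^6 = (16)(3 4 7 5 10 6 12)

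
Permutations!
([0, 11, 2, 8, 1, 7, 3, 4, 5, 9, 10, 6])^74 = (1 6 8 7)(3 5 4 11)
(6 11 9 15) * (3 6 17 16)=(3 6 11 9 15 17 16)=[0, 1, 2, 6, 4, 5, 11, 7, 8, 15, 10, 9, 12, 13, 14, 17, 3, 16]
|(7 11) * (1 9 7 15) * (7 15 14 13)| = 12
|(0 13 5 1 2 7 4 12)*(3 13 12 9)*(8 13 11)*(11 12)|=|(0 11 8 13 5 1 2 7 4 9 3 12)|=12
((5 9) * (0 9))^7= (0 9 5)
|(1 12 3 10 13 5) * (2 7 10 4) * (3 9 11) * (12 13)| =24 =|(1 13 5)(2 7 10 12 9 11 3 4)|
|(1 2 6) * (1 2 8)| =|(1 8)(2 6)| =2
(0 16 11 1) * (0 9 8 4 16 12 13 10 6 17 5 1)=[12, 9, 2, 3, 16, 1, 17, 7, 4, 8, 6, 0, 13, 10, 14, 15, 11, 5]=(0 12 13 10 6 17 5 1 9 8 4 16 11)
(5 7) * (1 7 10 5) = (1 7)(5 10) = [0, 7, 2, 3, 4, 10, 6, 1, 8, 9, 5]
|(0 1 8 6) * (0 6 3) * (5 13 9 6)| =4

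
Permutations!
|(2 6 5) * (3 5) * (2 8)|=5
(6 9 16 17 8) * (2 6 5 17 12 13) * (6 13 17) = (2 13)(5 6 9 16 12 17 8) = [0, 1, 13, 3, 4, 6, 9, 7, 5, 16, 10, 11, 17, 2, 14, 15, 12, 8]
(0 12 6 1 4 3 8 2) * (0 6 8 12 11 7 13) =(0 11 7 13)(1 4 3 12 8 2 6) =[11, 4, 6, 12, 3, 5, 1, 13, 2, 9, 10, 7, 8, 0]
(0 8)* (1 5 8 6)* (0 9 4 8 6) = (1 5 6)(4 8 9) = [0, 5, 2, 3, 8, 6, 1, 7, 9, 4]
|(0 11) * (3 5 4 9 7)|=|(0 11)(3 5 4 9 7)|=10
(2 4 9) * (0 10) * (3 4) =[10, 1, 3, 4, 9, 5, 6, 7, 8, 2, 0] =(0 10)(2 3 4 9)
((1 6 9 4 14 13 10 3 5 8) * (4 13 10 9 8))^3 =((1 6 8)(3 5 4 14 10)(9 13))^3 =(3 14 5 10 4)(9 13)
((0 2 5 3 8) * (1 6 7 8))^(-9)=((0 2 5 3 1 6 7 8))^(-9)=(0 8 7 6 1 3 5 2)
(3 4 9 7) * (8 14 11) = [0, 1, 2, 4, 9, 5, 6, 3, 14, 7, 10, 8, 12, 13, 11] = (3 4 9 7)(8 14 11)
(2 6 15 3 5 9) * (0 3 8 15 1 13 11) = (0 3 5 9 2 6 1 13 11)(8 15) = [3, 13, 6, 5, 4, 9, 1, 7, 15, 2, 10, 0, 12, 11, 14, 8]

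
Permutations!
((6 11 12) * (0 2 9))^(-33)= (12)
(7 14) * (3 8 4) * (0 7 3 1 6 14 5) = (0 7 5)(1 6 14 3 8 4) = [7, 6, 2, 8, 1, 0, 14, 5, 4, 9, 10, 11, 12, 13, 3]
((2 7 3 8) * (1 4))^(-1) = (1 4)(2 8 3 7)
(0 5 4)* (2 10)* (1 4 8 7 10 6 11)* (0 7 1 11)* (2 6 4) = [5, 2, 4, 3, 7, 8, 0, 10, 1, 9, 6, 11] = (11)(0 5 8 1 2 4 7 10 6)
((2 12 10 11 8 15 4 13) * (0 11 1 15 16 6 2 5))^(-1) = ((0 11 8 16 6 2 12 10 1 15 4 13 5))^(-1) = (0 5 13 4 15 1 10 12 2 6 16 8 11)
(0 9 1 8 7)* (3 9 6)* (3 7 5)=(0 6 7)(1 8 5 3 9)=[6, 8, 2, 9, 4, 3, 7, 0, 5, 1]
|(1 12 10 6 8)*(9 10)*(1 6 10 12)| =2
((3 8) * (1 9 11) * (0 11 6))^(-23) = ((0 11 1 9 6)(3 8))^(-23) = (0 1 6 11 9)(3 8)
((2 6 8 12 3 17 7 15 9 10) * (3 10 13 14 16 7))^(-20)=((2 6 8 12 10)(3 17)(7 15 9 13 14 16))^(-20)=(17)(7 14 9)(13 15 16)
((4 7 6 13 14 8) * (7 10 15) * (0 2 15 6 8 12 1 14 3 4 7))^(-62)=((0 2 15)(1 14 12)(3 4 10 6 13)(7 8))^(-62)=(0 2 15)(1 14 12)(3 6 4 13 10)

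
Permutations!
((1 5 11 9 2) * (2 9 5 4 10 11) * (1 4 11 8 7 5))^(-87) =(1 11)(2 8)(4 7)(5 10)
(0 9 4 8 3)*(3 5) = (0 9 4 8 5 3) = [9, 1, 2, 0, 8, 3, 6, 7, 5, 4]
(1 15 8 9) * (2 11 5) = (1 15 8 9)(2 11 5) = [0, 15, 11, 3, 4, 2, 6, 7, 9, 1, 10, 5, 12, 13, 14, 8]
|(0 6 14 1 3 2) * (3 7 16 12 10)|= 10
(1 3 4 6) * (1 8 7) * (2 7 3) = (1 2 7)(3 4 6 8) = [0, 2, 7, 4, 6, 5, 8, 1, 3]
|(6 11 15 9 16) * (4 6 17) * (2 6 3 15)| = |(2 6 11)(3 15 9 16 17 4)| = 6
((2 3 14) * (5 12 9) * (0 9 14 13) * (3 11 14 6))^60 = ((0 9 5 12 6 3 13)(2 11 14))^60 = (14)(0 6 9 3 5 13 12)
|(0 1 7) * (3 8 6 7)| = 6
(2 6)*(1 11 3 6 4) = (1 11 3 6 2 4) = [0, 11, 4, 6, 1, 5, 2, 7, 8, 9, 10, 3]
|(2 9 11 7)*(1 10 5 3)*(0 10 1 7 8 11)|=14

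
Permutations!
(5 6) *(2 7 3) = [0, 1, 7, 2, 4, 6, 5, 3] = (2 7 3)(5 6)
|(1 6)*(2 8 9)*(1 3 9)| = |(1 6 3 9 2 8)| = 6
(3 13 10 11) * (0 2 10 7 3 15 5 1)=[2, 0, 10, 13, 4, 1, 6, 3, 8, 9, 11, 15, 12, 7, 14, 5]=(0 2 10 11 15 5 1)(3 13 7)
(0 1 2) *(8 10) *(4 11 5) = (0 1 2)(4 11 5)(8 10) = [1, 2, 0, 3, 11, 4, 6, 7, 10, 9, 8, 5]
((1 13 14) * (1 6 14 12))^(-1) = (1 12 13)(6 14)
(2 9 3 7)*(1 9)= (1 9 3 7 2)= [0, 9, 1, 7, 4, 5, 6, 2, 8, 3]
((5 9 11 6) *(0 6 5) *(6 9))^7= (0 11 6 9 5)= ((0 9 11 5 6))^7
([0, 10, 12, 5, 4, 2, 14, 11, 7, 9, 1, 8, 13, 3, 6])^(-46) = (14)(2 5 3 13 12)(7 8 11)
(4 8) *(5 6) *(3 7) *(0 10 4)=(0 10 4 8)(3 7)(5 6)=[10, 1, 2, 7, 8, 6, 5, 3, 0, 9, 4]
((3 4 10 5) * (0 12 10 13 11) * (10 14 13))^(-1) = ((0 12 14 13 11)(3 4 10 5))^(-1) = (0 11 13 14 12)(3 5 10 4)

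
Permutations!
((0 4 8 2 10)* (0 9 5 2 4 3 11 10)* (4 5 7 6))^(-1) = (0 2 5 8 4 6 7 9 10 11 3)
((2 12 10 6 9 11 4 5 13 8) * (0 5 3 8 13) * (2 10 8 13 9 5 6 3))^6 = ((0 6 5)(2 12 8 10 3 13 9 11 4))^6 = (2 9 10)(3 12 11)(4 13 8)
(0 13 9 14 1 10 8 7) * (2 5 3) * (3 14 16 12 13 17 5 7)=(0 17 5 14 1 10 8 3 2 7)(9 16 12 13)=[17, 10, 7, 2, 4, 14, 6, 0, 3, 16, 8, 11, 13, 9, 1, 15, 12, 5]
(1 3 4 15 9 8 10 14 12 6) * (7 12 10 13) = (1 3 4 15 9 8 13 7 12 6)(10 14) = [0, 3, 2, 4, 15, 5, 1, 12, 13, 8, 14, 11, 6, 7, 10, 9]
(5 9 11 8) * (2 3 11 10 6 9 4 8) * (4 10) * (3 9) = (2 9 4 8 5 10 6 3 11) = [0, 1, 9, 11, 8, 10, 3, 7, 5, 4, 6, 2]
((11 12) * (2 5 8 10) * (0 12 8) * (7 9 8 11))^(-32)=(12)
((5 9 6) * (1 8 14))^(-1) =((1 8 14)(5 9 6))^(-1) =(1 14 8)(5 6 9)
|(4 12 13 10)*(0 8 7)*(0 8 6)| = 4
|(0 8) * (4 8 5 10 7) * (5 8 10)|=6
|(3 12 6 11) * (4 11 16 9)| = 7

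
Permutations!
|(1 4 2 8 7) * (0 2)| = |(0 2 8 7 1 4)| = 6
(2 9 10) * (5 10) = (2 9 5 10) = [0, 1, 9, 3, 4, 10, 6, 7, 8, 5, 2]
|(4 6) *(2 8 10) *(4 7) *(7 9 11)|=15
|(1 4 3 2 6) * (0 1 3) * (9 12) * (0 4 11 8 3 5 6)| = 6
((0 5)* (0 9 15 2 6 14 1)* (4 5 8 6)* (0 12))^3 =(0 14)(1 8)(2 9 4 15 5)(6 12)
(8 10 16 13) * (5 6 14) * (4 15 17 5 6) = (4 15 17 5)(6 14)(8 10 16 13) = [0, 1, 2, 3, 15, 4, 14, 7, 10, 9, 16, 11, 12, 8, 6, 17, 13, 5]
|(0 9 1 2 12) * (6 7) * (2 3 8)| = |(0 9 1 3 8 2 12)(6 7)| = 14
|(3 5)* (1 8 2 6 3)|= 6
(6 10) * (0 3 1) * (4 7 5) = [3, 0, 2, 1, 7, 4, 10, 5, 8, 9, 6] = (0 3 1)(4 7 5)(6 10)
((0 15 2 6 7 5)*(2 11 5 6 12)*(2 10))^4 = ((0 15 11 5)(2 12 10)(6 7))^4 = (15)(2 12 10)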